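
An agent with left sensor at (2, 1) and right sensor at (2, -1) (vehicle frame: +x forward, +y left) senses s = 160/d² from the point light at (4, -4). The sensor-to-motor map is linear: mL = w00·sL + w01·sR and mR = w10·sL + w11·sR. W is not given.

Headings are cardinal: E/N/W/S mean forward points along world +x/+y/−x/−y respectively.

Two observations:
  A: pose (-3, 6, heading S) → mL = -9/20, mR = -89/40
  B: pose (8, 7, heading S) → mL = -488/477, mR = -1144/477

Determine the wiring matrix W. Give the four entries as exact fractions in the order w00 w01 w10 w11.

obs A: pose=(-3,6,S) → sL=8/5, sR=5/4, mL=-9/20, mR=-89/40
obs B: pose=(8,7,S) → sL=80/53, sR=16/9, mL=-488/477, mR=-1144/477
sensor matrix S = [[8/5, 5/4], [80/53, 16/9]]; det S = 2284/2385
solve [mL_A; mL_B] = S·[w00; w01] and [mR_A; mR_B] = S·[w10; w11]:
  w00 = 1/2, w01 = -1, w10 = -1, w11 = -1/2

1/2 -1 -1 -1/2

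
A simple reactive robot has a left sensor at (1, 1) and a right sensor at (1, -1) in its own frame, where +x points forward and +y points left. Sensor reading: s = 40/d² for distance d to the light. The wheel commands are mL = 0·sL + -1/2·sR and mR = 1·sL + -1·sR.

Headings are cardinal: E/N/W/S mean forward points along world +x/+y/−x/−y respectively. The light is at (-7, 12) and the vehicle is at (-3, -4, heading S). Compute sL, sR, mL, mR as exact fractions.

left sensor world pos  = (-2, -5); dL² = 314
right sensor world pos = (-4, -5); dR² = 298
sL = 40/314 = 20/157
sR = 40/298 = 20/149
mL = 0·sL + -1/2·sR = -10/149
mR = 1·sL + -1·sR = -160/23393

20/157 20/149 -10/149 -160/23393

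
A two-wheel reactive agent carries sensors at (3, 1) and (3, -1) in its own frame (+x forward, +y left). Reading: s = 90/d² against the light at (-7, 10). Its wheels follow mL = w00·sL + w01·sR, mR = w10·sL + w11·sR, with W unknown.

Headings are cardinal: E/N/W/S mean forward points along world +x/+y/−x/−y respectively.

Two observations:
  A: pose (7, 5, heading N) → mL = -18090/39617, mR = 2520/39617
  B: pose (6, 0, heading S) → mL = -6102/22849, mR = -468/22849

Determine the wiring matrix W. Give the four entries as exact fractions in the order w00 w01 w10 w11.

obs A: pose=(7,5,N) → sL=90/173, sR=90/229, mL=-18090/39617, mR=2520/39617
obs B: pose=(6,0,S) → sL=18/73, sR=90/313, mL=-6102/22849, mR=-468/22849
sensor matrix S = [[90/173, 90/229], [18/73, 90/313]]; det S = 47686320/905208833
solve [mL_A; mL_B] = S·[w00; w01] and [mR_A; mR_B] = S·[w10; w11]:
  w00 = -1/2, w01 = -1/2, w10 = 1/2, w11 = -1/2

-1/2 -1/2 1/2 -1/2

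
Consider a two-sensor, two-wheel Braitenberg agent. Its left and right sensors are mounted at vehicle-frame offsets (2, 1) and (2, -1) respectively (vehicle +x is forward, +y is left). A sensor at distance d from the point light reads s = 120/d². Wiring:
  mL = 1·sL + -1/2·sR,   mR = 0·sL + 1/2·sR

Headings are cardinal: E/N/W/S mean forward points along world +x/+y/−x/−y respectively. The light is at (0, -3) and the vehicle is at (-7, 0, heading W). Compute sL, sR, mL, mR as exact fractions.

left sensor world pos  = (-9, -1); dL² = 85
right sensor world pos = (-9, 1); dR² = 97
sL = 120/85 = 24/17
sR = 120/97 = 120/97
mL = 1·sL + -1/2·sR = 1308/1649
mR = 0·sL + 1/2·sR = 60/97

24/17 120/97 1308/1649 60/97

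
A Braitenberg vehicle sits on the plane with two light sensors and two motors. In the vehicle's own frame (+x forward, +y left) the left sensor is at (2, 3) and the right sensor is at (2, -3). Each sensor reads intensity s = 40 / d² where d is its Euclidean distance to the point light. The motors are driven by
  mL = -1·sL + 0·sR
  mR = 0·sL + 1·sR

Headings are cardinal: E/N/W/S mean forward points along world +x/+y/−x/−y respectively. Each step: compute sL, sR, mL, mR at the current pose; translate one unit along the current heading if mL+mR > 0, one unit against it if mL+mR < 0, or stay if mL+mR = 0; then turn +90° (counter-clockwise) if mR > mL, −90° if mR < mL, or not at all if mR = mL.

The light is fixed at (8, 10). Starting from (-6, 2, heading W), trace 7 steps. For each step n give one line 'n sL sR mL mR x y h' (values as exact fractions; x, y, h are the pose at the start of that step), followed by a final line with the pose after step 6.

n=0: pose=(-6,2,W); sL=40/377, sR=40/281; mL=-40/377, mR=40/281; mL+mR=3840/105937 → advance +1; mR−mL=26320/105937 → turn +1·90°
n=1: pose=(-7,2,S); sL=10/61, sR=5/53; mL=-10/61, mR=5/53; mL+mR=-225/3233 → advance -1; mR−mL=835/3233 → turn +1·90°
n=2: pose=(-7,3,E); sL=8/37, sR=40/269; mL=-8/37, mR=40/269; mL+mR=-672/9953 → advance -1; mR−mL=3632/9953 → turn +1·90°
n=3: pose=(-8,3,N); sL=20/193, sR=20/97; mL=-20/193, mR=20/97; mL+mR=1920/18721 → advance +1; mR−mL=5800/18721 → turn +1·90°
n=4: pose=(-8,4,W); sL=8/81, sR=40/333; mL=-8/81, mR=40/333; mL+mR=64/2997 → advance +1; mR−mL=656/2997 → turn +1·90°
n=5: pose=(-9,4,S); sL=2/13, sR=5/58; mL=-2/13, mR=5/58; mL+mR=-51/754 → advance -1; mR−mL=181/754 → turn +1·90°
n=6: pose=(-9,5,E); sL=40/229, sR=40/289; mL=-40/229, mR=40/289; mL+mR=-2400/66181 → advance -1; mR−mL=20720/66181 → turn +1·90°

0 40/377 40/281 -40/377 40/281 -6 2 W
1 10/61 5/53 -10/61 5/53 -7 2 S
2 8/37 40/269 -8/37 40/269 -7 3 E
3 20/193 20/97 -20/193 20/97 -8 3 N
4 8/81 40/333 -8/81 40/333 -8 4 W
5 2/13 5/58 -2/13 5/58 -9 4 S
6 40/229 40/289 -40/229 40/289 -9 5 E
final -10 5 N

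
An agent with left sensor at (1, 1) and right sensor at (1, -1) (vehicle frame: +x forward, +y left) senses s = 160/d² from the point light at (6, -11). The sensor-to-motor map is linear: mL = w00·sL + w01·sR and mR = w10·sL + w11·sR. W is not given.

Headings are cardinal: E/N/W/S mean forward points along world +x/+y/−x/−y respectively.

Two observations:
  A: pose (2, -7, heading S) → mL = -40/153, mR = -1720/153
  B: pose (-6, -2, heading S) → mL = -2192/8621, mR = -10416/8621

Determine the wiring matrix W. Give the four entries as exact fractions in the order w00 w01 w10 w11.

1/2 -1 -1 -1/2

obs A: pose=(2,-7,S) → sL=80/9, sR=80/17, mL=-40/153, mR=-1720/153
obs B: pose=(-6,-2,S) → sL=32/37, sR=160/233, mL=-2192/8621, mR=-10416/8621
sensor matrix S = [[80/9, 80/17], [32/37, 160/233]]; det S = 2682880/1319013
solve [mL_A; mL_B] = S·[w00; w01] and [mR_A; mR_B] = S·[w10; w11]:
  w00 = 1/2, w01 = -1, w10 = -1, w11 = -1/2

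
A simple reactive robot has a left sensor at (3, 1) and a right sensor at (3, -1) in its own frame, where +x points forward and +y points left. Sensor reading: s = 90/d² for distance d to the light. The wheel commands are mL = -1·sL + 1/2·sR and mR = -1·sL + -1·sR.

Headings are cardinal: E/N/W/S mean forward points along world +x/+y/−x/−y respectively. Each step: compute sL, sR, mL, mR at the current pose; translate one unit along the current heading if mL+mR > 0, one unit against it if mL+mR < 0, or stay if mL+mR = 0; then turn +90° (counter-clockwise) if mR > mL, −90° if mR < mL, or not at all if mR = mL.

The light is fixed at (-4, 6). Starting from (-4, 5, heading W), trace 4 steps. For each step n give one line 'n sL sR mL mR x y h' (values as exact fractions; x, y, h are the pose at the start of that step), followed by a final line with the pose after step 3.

0 90/13 10 -25/13 -220/13 -4 5 W
1 45/2 45/4 -135/8 -135/4 -3 5 N
2 90/17 18/5 -297/85 -756/85 -3 4 E
3 45/13 45/13 -45/26 -90/13 -4 4 S
final -4 5 W

n=0: pose=(-4,5,W); sL=90/13, sR=10; mL=-25/13, mR=-220/13; mL+mR=-245/13 → advance -1; mR−mL=-15 → turn -1·90°
n=1: pose=(-3,5,N); sL=45/2, sR=45/4; mL=-135/8, mR=-135/4; mL+mR=-405/8 → advance -1; mR−mL=-135/8 → turn -1·90°
n=2: pose=(-3,4,E); sL=90/17, sR=18/5; mL=-297/85, mR=-756/85; mL+mR=-1053/85 → advance -1; mR−mL=-27/5 → turn -1·90°
n=3: pose=(-4,4,S); sL=45/13, sR=45/13; mL=-45/26, mR=-90/13; mL+mR=-225/26 → advance -1; mR−mL=-135/26 → turn -1·90°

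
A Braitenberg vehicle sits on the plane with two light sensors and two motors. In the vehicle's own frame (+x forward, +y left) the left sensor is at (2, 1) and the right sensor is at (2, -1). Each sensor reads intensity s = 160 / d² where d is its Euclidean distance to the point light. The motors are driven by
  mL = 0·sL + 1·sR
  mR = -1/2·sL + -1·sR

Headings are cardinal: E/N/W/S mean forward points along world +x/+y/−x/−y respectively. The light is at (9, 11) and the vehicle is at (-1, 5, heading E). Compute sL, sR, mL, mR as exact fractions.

left sensor world pos  = (1, 6); dL² = 89
right sensor world pos = (1, 4); dR² = 113
sL = 160/89 = 160/89
sR = 160/113 = 160/113
mL = 0·sL + 1·sR = 160/113
mR = -1/2·sL + -1·sR = -23280/10057

160/89 160/113 160/113 -23280/10057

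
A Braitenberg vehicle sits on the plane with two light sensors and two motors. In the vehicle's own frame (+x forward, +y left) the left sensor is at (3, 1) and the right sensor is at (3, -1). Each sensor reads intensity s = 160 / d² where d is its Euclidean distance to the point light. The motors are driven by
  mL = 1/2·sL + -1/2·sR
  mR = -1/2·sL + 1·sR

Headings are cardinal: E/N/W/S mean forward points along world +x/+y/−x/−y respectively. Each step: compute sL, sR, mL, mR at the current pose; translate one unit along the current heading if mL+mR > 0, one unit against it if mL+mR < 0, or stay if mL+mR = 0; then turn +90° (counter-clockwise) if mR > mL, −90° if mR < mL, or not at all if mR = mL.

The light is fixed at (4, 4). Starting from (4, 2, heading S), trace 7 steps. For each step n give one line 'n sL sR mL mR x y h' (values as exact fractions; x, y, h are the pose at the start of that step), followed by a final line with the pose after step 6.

n=0: pose=(4,2,S); sL=80/13, sR=80/13; mL=0, mR=40/13; mL+mR=40/13 → advance +1; mR−mL=40/13 → turn +1·90°
n=1: pose=(4,1,E); sL=160/13, sR=32/5; mL=192/65, mR=16/65; mL+mR=16/5 → advance +1; mR−mL=-176/65 → turn -1·90°
n=2: pose=(5,1,S); sL=4, sR=40/9; mL=-2/9, mR=22/9; mL+mR=20/9 → advance +1; mR−mL=8/3 → turn +1·90°
n=3: pose=(5,0,E); sL=32/5, sR=160/41; mL=256/205, mR=144/205; mL+mR=80/41 → advance +1; mR−mL=-112/205 → turn -1·90°
n=4: pose=(6,0,S); sL=80/29, sR=16/5; mL=-32/145, mR=264/145; mL+mR=8/5 → advance +1; mR−mL=296/145 → turn +1·90°
n=5: pose=(6,-1,E); sL=160/41, sR=160/61; mL=1600/2501, mR=1680/2501; mL+mR=80/61 → advance +1; mR−mL=80/2501 → turn +1·90°
n=6: pose=(7,-1,N); sL=20, sR=8; mL=6, mR=-2; mL+mR=4 → advance +1; mR−mL=-8 → turn -1·90°

0 80/13 80/13 0 40/13 4 2 S
1 160/13 32/5 192/65 16/65 4 1 E
2 4 40/9 -2/9 22/9 5 1 S
3 32/5 160/41 256/205 144/205 5 0 E
4 80/29 16/5 -32/145 264/145 6 0 S
5 160/41 160/61 1600/2501 1680/2501 6 -1 E
6 20 8 6 -2 7 -1 N
final 7 0 E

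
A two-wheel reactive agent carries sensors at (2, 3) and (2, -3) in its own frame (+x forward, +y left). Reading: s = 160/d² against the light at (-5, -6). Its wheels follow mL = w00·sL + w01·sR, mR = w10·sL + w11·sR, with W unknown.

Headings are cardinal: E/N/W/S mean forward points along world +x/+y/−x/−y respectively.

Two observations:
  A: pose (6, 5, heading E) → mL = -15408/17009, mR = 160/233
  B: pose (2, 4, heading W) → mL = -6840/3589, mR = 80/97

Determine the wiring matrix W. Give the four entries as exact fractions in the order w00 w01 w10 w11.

-1/2 -1 0 1

obs A: pose=(6,5,E) → sL=32/73, sR=160/233, mL=-15408/17009, mR=160/233
obs B: pose=(2,4,W) → sL=80/37, sR=80/97, mL=-6840/3589, mR=80/97
sensor matrix S = [[32/73, 160/233], [80/37, 80/97]]; det S = -68567040/61045301
solve [mL_A; mL_B] = S·[w00; w01] and [mR_A; mR_B] = S·[w10; w11]:
  w00 = -1/2, w01 = -1, w10 = 0, w11 = 1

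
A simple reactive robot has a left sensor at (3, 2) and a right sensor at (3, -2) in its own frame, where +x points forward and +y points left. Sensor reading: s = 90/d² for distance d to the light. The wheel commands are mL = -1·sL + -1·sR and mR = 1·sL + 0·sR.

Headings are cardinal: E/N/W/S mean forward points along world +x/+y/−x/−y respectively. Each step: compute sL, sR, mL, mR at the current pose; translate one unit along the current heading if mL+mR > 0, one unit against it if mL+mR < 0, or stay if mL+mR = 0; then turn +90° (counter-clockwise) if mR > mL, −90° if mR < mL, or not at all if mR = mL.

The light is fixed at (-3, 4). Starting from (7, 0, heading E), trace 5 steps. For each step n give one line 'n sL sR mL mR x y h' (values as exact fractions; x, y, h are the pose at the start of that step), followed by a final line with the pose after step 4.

n=0: pose=(7,0,E); sL=90/173, sR=18/41; mL=-6804/7093, mR=90/173; mL+mR=-18/41 → advance -1; mR−mL=10494/7093 → turn +1·90°
n=1: pose=(6,0,N); sL=9/5, sR=45/61; mL=-774/305, mR=9/5; mL+mR=-45/61 → advance -1; mR−mL=1323/305 → turn +1·90°
n=2: pose=(6,-1,W); sL=18/17, sR=2; mL=-52/17, mR=18/17; mL+mR=-2 → advance -1; mR−mL=70/17 → turn +1·90°
n=3: pose=(7,-1,S); sL=45/104, sR=45/64; mL=-945/832, mR=45/104; mL+mR=-45/64 → advance -1; mR−mL=1305/832 → turn +1·90°
n=4: pose=(7,0,E); sL=90/173, sR=18/41; mL=-6804/7093, mR=90/173; mL+mR=-18/41 → advance -1; mR−mL=10494/7093 → turn +1·90°

0 90/173 18/41 -6804/7093 90/173 7 0 E
1 9/5 45/61 -774/305 9/5 6 0 N
2 18/17 2 -52/17 18/17 6 -1 W
3 45/104 45/64 -945/832 45/104 7 -1 S
4 90/173 18/41 -6804/7093 90/173 7 0 E
final 6 0 N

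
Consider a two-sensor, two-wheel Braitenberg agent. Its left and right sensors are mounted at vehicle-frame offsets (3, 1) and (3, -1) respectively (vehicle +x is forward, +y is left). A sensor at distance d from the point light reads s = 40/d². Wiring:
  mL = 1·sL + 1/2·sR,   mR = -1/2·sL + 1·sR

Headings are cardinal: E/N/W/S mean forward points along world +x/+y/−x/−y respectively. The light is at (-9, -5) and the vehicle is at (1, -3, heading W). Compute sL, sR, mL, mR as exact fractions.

left sensor world pos  = (-2, -4); dL² = 50
right sensor world pos = (-2, -2); dR² = 58
sL = 40/50 = 4/5
sR = 40/58 = 20/29
mL = 1·sL + 1/2·sR = 166/145
mR = -1/2·sL + 1·sR = 42/145

4/5 20/29 166/145 42/145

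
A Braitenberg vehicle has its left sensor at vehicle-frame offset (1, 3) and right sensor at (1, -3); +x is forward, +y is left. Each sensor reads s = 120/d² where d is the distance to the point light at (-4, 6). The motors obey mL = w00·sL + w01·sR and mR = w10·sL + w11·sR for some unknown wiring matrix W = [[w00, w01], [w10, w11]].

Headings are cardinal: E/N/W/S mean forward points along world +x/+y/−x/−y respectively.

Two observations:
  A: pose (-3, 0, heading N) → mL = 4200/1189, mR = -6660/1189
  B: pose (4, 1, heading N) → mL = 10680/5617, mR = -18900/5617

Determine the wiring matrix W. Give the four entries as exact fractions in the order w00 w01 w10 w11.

1/2 1/2 -1 -1/2

obs A: pose=(-3,0,N) → sL=120/29, sR=120/41, mL=4200/1189, mR=-6660/1189
obs B: pose=(4,1,N) → sL=120/41, sR=120/137, mL=10680/5617, mR=-18900/5617
sensor matrix S = [[120/29, 120/41], [120/41, 120/137]]; det S = -33004800/6678613
solve [mL_A; mL_B] = S·[w00; w01] and [mR_A; mR_B] = S·[w10; w11]:
  w00 = 1/2, w01 = 1/2, w10 = -1, w11 = -1/2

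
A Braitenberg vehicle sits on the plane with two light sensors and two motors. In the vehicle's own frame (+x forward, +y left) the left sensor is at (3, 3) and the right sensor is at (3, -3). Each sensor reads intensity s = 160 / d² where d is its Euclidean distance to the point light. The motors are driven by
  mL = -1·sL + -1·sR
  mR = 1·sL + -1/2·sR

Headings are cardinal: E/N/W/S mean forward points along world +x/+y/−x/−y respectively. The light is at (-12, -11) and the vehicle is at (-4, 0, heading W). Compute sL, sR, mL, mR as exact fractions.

left sensor world pos  = (-7, -3); dL² = 89
right sensor world pos = (-7, 3); dR² = 221
sL = 160/89 = 160/89
sR = 160/221 = 160/221
mL = -1·sL + -1·sR = -49600/19669
mR = 1·sL + -1/2·sR = 28240/19669

160/89 160/221 -49600/19669 28240/19669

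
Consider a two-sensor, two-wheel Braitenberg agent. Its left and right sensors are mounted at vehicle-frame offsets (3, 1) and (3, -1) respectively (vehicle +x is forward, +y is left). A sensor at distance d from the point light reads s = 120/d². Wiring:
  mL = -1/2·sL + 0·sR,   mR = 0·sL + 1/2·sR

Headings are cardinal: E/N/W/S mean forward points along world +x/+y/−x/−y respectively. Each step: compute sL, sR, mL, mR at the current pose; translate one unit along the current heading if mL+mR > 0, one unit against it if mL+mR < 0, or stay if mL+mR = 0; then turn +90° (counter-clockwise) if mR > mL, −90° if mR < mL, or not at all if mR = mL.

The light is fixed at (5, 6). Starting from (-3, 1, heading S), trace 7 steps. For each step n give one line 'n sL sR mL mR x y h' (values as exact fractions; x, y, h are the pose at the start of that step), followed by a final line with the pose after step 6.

n=0: pose=(-3,1,S); sL=120/113, sR=24/29; mL=-60/113, mR=12/29; mL+mR=-384/3277 → advance -1; mR−mL=3096/3277 → turn +1·90°
n=1: pose=(-3,2,E); sL=60/17, sR=12/5; mL=-30/17, mR=6/5; mL+mR=-48/85 → advance -1; mR−mL=252/85 → turn +1·90°
n=2: pose=(-4,2,N); sL=120/101, sR=24/13; mL=-60/101, mR=12/13; mL+mR=432/1313 → advance +1; mR−mL=1992/1313 → turn +1·90°
n=3: pose=(-4,3,W); sL=3/4, sR=30/37; mL=-3/8, mR=15/37; mL+mR=9/296 → advance +1; mR−mL=231/296 → turn +1·90°
n=4: pose=(-5,3,S); sL=40/39, sR=120/157; mL=-20/39, mR=60/157; mL+mR=-800/6123 → advance -1; mR−mL=5480/6123 → turn +1·90°
n=5: pose=(-5,4,E); sL=12/5, sR=60/29; mL=-6/5, mR=30/29; mL+mR=-24/145 → advance -1; mR−mL=324/145 → turn +1·90°
n=6: pose=(-6,4,N); sL=24/29, sR=120/101; mL=-12/29, mR=60/101; mL+mR=528/2929 → advance +1; mR−mL=2952/2929 → turn +1·90°

0 120/113 24/29 -60/113 12/29 -3 1 S
1 60/17 12/5 -30/17 6/5 -3 2 E
2 120/101 24/13 -60/101 12/13 -4 2 N
3 3/4 30/37 -3/8 15/37 -4 3 W
4 40/39 120/157 -20/39 60/157 -5 3 S
5 12/5 60/29 -6/5 30/29 -5 4 E
6 24/29 120/101 -12/29 60/101 -6 4 N
final -6 5 W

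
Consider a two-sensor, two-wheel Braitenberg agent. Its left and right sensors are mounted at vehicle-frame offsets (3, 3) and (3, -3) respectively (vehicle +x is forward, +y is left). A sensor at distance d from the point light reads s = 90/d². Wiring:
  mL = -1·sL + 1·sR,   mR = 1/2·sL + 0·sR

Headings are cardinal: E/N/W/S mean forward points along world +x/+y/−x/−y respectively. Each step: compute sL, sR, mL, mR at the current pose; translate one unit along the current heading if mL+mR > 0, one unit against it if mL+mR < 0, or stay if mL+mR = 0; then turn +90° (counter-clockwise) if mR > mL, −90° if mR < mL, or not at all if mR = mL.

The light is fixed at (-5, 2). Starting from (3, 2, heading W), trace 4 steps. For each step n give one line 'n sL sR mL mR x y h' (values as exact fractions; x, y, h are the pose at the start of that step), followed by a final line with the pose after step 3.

0 45/17 45/17 0 45/34 3 2 W
1 90/109 18/5 1512/545 45/109 2 2 S
2 45/16 9/2 27/16 45/32 2 1 W
3 90/13 18/17 -1296/221 45/13 1 1 N
final 1 0 W

n=0: pose=(3,2,W); sL=45/17, sR=45/17; mL=0, mR=45/34; mL+mR=45/34 → advance +1; mR−mL=45/34 → turn +1·90°
n=1: pose=(2,2,S); sL=90/109, sR=18/5; mL=1512/545, mR=45/109; mL+mR=1737/545 → advance +1; mR−mL=-1287/545 → turn -1·90°
n=2: pose=(2,1,W); sL=45/16, sR=9/2; mL=27/16, mR=45/32; mL+mR=99/32 → advance +1; mR−mL=-9/32 → turn -1·90°
n=3: pose=(1,1,N); sL=90/13, sR=18/17; mL=-1296/221, mR=45/13; mL+mR=-531/221 → advance -1; mR−mL=2061/221 → turn +1·90°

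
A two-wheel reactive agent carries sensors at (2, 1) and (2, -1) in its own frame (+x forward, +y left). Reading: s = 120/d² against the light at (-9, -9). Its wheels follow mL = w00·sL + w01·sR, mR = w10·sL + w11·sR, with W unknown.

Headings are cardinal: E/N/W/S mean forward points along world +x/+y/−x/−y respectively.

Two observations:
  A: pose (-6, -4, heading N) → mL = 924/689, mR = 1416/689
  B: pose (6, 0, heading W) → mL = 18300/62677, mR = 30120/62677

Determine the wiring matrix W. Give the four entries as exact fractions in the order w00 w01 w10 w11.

obs A: pose=(-6,-4,N) → sL=120/53, sR=24/13, mL=924/689, mR=1416/689
obs B: pose=(6,0,W) → sL=120/233, sR=120/269, mL=18300/62677, mR=30120/62677
sensor matrix S = [[120/53, 24/13], [120/233, 120/269]]; det S = 2557440/43184453
solve [mL_A; mL_B] = S·[w00; w01] and [mR_A; mR_B] = S·[w10; w11]:
  w00 = 1, w01 = -1/2, w10 = 1/2, w11 = 1/2

1 -1/2 1/2 1/2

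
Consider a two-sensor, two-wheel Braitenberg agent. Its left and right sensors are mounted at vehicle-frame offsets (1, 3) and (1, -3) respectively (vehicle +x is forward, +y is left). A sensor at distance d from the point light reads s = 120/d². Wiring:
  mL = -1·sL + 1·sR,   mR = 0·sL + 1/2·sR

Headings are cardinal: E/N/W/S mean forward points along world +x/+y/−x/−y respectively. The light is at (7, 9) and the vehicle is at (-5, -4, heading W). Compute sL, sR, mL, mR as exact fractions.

left sensor world pos  = (-6, -7); dL² = 425
right sensor world pos = (-6, -1); dR² = 269
sL = 120/425 = 24/85
sR = 120/269 = 120/269
mL = -1·sL + 1·sR = 3744/22865
mR = 0·sL + 1/2·sR = 60/269

24/85 120/269 3744/22865 60/269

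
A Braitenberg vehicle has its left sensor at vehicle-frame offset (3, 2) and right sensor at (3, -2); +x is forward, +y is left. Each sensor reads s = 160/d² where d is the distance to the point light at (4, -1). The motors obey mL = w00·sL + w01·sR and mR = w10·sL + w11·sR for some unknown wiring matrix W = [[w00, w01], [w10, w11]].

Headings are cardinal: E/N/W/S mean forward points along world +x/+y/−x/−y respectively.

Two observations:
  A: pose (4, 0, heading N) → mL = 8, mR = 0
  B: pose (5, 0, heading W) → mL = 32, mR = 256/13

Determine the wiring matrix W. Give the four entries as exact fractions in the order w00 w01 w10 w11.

obs A: pose=(4,0,N) → sL=8, sR=8, mL=8, mR=0
obs B: pose=(5,0,W) → sL=32, sR=160/13, mL=32, mR=256/13
sensor matrix S = [[8, 8], [32, 160/13]]; det S = -2048/13
solve [mL_A; mL_B] = S·[w00; w01] and [mR_A; mR_B] = S·[w10; w11]:
  w00 = 1, w01 = 0, w10 = 1, w11 = -1

1 0 1 -1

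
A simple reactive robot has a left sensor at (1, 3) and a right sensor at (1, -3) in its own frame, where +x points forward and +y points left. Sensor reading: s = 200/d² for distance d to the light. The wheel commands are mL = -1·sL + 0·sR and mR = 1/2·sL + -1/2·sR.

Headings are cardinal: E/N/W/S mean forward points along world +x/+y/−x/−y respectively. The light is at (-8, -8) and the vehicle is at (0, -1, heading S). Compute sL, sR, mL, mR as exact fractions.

200/157 200/61 -200/157 -9600/9577

left sensor world pos  = (3, -2); dL² = 157
right sensor world pos = (-3, -2); dR² = 61
sL = 200/157 = 200/157
sR = 200/61 = 200/61
mL = -1·sL + 0·sR = -200/157
mR = 1/2·sL + -1/2·sR = -9600/9577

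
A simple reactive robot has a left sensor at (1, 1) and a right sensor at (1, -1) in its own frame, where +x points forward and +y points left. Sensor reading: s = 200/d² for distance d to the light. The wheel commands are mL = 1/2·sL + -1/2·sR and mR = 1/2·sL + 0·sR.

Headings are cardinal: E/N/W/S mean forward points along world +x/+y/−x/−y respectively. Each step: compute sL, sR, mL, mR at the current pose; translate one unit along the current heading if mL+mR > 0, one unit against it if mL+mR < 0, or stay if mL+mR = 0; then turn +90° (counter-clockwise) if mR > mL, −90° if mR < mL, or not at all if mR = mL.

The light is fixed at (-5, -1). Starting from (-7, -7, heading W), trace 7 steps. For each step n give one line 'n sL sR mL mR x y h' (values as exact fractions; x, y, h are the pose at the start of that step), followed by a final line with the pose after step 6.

n=0: pose=(-7,-7,W); sL=100/29, sR=100/17; mL=-600/493, mR=50/29; mL+mR=250/493 → advance +1; mR−mL=50/17 → turn +1·90°
n=1: pose=(-8,-7,S); sL=200/53, sR=40/13; mL=240/689, mR=100/53; mL+mR=1540/689 → advance +1; mR−mL=20/13 → turn +1·90°
n=2: pose=(-8,-8,E); sL=5, sR=50/17; mL=35/34, mR=5/2; mL+mR=60/17 → advance +1; mR−mL=25/17 → turn +1·90°
n=3: pose=(-7,-8,N); sL=40/9, sR=200/37; mL=-160/333, mR=20/9; mL+mR=580/333 → advance +1; mR−mL=100/37 → turn +1·90°
n=4: pose=(-7,-7,W); sL=100/29, sR=100/17; mL=-600/493, mR=50/29; mL+mR=250/493 → advance +1; mR−mL=50/17 → turn +1·90°
n=5: pose=(-8,-7,S); sL=200/53, sR=40/13; mL=240/689, mR=100/53; mL+mR=1540/689 → advance +1; mR−mL=20/13 → turn +1·90°
n=6: pose=(-8,-8,E); sL=5, sR=50/17; mL=35/34, mR=5/2; mL+mR=60/17 → advance +1; mR−mL=25/17 → turn +1·90°

0 100/29 100/17 -600/493 50/29 -7 -7 W
1 200/53 40/13 240/689 100/53 -8 -7 S
2 5 50/17 35/34 5/2 -8 -8 E
3 40/9 200/37 -160/333 20/9 -7 -8 N
4 100/29 100/17 -600/493 50/29 -7 -7 W
5 200/53 40/13 240/689 100/53 -8 -7 S
6 5 50/17 35/34 5/2 -8 -8 E
final -7 -8 N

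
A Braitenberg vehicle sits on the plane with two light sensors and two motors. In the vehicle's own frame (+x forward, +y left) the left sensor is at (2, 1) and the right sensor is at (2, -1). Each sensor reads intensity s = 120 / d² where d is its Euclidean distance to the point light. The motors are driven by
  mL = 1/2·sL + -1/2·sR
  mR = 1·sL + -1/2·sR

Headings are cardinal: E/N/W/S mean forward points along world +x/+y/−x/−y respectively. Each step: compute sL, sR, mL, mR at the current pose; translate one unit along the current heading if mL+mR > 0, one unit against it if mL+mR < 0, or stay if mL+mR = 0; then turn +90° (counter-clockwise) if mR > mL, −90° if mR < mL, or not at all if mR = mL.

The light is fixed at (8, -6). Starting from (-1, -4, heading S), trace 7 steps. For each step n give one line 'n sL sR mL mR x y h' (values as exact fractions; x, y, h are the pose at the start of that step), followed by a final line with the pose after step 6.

n=0: pose=(-1,-4,S); sL=15/8, sR=6/5; mL=27/80, mR=51/40; mL+mR=129/80 → advance +1; mR−mL=15/16 → turn +1·90°
n=1: pose=(-1,-5,E); sL=120/53, sR=120/49; mL=-240/2597, mR=2700/2597; mL+mR=2460/2597 → advance +1; mR−mL=60/53 → turn +1·90°
n=2: pose=(0,-5,N); sL=4/3, sR=60/29; mL=-32/87, mR=26/87; mL+mR=-2/29 → advance -1; mR−mL=2/3 → turn +1·90°
n=3: pose=(0,-6,W); sL=120/101, sR=120/101; mL=0, mR=60/101; mL+mR=60/101 → advance +1; mR−mL=60/101 → turn +1·90°
n=4: pose=(-1,-6,S); sL=30/17, sR=15/13; mL=135/442, mR=525/442; mL+mR=330/221 → advance +1; mR−mL=15/17 → turn +1·90°
n=5: pose=(-1,-7,E); sL=120/49, sR=120/53; mL=240/2597, mR=3420/2597; mL+mR=3660/2597 → advance +1; mR−mL=60/49 → turn +1·90°
n=6: pose=(0,-7,N); sL=60/41, sR=12/5; mL=-96/205, mR=54/205; mL+mR=-42/205 → advance -1; mR−mL=30/41 → turn +1·90°

0 15/8 6/5 27/80 51/40 -1 -4 S
1 120/53 120/49 -240/2597 2700/2597 -1 -5 E
2 4/3 60/29 -32/87 26/87 0 -5 N
3 120/101 120/101 0 60/101 0 -6 W
4 30/17 15/13 135/442 525/442 -1 -6 S
5 120/49 120/53 240/2597 3420/2597 -1 -7 E
6 60/41 12/5 -96/205 54/205 0 -7 N
final 0 -8 W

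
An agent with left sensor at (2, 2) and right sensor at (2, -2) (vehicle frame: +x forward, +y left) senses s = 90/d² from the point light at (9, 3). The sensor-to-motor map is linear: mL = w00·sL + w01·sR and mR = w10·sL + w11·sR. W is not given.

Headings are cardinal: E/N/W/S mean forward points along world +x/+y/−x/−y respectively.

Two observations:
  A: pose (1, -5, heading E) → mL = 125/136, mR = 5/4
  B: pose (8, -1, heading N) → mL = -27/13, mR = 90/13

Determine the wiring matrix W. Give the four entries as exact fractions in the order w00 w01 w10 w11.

obs A: pose=(1,-5,E) → sL=5/4, sR=45/68, mL=125/136, mR=5/4
obs B: pose=(8,-1,N) → sL=90/13, sR=18, mL=-27/13, mR=90/13
sensor matrix S = [[5/4, 45/68], [90/13, 18]]; det S = 3960/221
solve [mL_A; mL_B] = S·[w00; w01] and [mR_A; mR_B] = S·[w10; w11]:
  w00 = 1, w01 = -1/2, w10 = 1, w11 = 0

1 -1/2 1 0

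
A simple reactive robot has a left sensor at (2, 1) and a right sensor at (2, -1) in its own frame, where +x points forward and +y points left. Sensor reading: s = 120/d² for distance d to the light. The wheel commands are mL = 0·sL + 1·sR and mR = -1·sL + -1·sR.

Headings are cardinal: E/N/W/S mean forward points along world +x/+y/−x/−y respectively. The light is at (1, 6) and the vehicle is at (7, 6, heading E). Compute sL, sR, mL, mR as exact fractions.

left sensor world pos  = (9, 7); dL² = 65
right sensor world pos = (9, 5); dR² = 65
sL = 120/65 = 24/13
sR = 120/65 = 24/13
mL = 0·sL + 1·sR = 24/13
mR = -1·sL + -1·sR = -48/13

24/13 24/13 24/13 -48/13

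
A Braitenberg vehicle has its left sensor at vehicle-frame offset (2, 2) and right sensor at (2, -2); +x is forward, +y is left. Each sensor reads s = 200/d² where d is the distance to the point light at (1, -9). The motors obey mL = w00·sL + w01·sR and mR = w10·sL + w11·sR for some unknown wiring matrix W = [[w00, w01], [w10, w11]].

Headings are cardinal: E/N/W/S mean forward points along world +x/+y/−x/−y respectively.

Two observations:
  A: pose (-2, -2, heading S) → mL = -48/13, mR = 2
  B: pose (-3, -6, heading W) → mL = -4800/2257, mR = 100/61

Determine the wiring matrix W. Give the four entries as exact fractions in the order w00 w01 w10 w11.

obs A: pose=(-2,-2,S) → sL=100/13, sR=4, mL=-48/13, mR=2
obs B: pose=(-3,-6,W) → sL=200/37, sR=200/61, mL=-4800/2257, mR=100/61
sensor matrix S = [[100/13, 4], [200/37, 200/61]]; det S = 105600/29341
solve [mL_A; mL_B] = S·[w00; w01] and [mR_A; mR_B] = S·[w10; w11]:
  w00 = -1, w01 = 1, w10 = 0, w11 = 1/2

-1 1 0 1/2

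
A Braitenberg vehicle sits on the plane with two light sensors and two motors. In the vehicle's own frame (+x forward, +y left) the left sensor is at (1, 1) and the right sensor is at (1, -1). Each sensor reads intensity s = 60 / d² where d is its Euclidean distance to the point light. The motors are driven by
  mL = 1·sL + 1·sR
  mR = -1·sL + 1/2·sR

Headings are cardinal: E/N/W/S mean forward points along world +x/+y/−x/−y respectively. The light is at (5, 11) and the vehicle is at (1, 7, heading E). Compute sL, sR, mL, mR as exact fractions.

10/3 30/17 260/51 -125/51

left sensor world pos  = (2, 8); dL² = 18
right sensor world pos = (2, 6); dR² = 34
sL = 60/18 = 10/3
sR = 60/34 = 30/17
mL = 1·sL + 1·sR = 260/51
mR = -1·sL + 1/2·sR = -125/51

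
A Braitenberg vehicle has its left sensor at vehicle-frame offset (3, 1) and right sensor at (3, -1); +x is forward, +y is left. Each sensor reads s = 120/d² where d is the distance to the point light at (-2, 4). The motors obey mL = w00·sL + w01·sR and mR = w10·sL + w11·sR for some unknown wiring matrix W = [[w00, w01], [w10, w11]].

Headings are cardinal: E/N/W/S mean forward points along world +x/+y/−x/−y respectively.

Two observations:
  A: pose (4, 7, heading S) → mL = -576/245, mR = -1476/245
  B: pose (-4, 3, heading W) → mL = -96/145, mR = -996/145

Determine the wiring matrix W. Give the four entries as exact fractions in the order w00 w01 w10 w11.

1 -1 -1/2 -1

obs A: pose=(4,7,S) → sL=120/49, sR=24/5, mL=-576/245, mR=-1476/245
obs B: pose=(-4,3,W) → sL=120/29, sR=24/5, mL=-96/145, mR=-996/145
sensor matrix S = [[120/49, 24/5], [120/29, 24/5]]; det S = -11520/1421
solve [mL_A; mL_B] = S·[w00; w01] and [mR_A; mR_B] = S·[w10; w11]:
  w00 = 1, w01 = -1, w10 = -1/2, w11 = -1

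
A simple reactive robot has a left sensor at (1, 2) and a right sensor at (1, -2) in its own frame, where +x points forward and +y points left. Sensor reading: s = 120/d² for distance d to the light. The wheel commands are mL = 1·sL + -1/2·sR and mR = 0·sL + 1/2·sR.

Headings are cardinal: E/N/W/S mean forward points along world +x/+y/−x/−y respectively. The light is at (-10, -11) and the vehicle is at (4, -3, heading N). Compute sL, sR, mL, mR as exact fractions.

8/15 120/337 1796/5055 60/337

left sensor world pos  = (2, -2); dL² = 225
right sensor world pos = (6, -2); dR² = 337
sL = 120/225 = 8/15
sR = 120/337 = 120/337
mL = 1·sL + -1/2·sR = 1796/5055
mR = 0·sL + 1/2·sR = 60/337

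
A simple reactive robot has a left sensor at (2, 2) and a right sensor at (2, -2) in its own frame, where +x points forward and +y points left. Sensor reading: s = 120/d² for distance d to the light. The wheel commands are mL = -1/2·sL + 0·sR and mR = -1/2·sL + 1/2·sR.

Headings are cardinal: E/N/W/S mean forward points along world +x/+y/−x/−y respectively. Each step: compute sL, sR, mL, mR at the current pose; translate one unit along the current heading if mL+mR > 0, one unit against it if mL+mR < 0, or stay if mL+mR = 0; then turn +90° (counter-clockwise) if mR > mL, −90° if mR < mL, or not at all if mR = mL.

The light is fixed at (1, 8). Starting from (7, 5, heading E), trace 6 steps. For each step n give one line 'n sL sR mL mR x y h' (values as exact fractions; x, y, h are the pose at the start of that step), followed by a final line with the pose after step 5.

n=0: pose=(7,5,E); sL=24/13, sR=120/89; mL=-12/13, mR=-288/1157; mL+mR=-1356/1157 → advance -1; mR−mL=60/89 → turn +1·90°
n=1: pose=(6,5,N); sL=12, sR=12/5; mL=-6, mR=-24/5; mL+mR=-54/5 → advance -1; mR−mL=6/5 → turn +1·90°
n=2: pose=(6,4,W); sL=8/3, sR=120/13; mL=-4/3, mR=128/39; mL+mR=76/39 → advance +1; mR−mL=60/13 → turn +1·90°
n=3: pose=(5,4,S); sL=5/3, sR=3; mL=-5/6, mR=2/3; mL+mR=-1/6 → advance -1; mR−mL=3/2 → turn +1·90°
n=4: pose=(5,5,E); sL=120/37, sR=120/61; mL=-60/37, mR=-1440/2257; mL+mR=-5100/2257 → advance -1; mR−mL=60/61 → turn +1·90°
n=5: pose=(4,5,N); sL=60, sR=60/13; mL=-30, mR=-360/13; mL+mR=-750/13 → advance -1; mR−mL=30/13 → turn +1·90°

0 24/13 120/89 -12/13 -288/1157 7 5 E
1 12 12/5 -6 -24/5 6 5 N
2 8/3 120/13 -4/3 128/39 6 4 W
3 5/3 3 -5/6 2/3 5 4 S
4 120/37 120/61 -60/37 -1440/2257 5 5 E
5 60 60/13 -30 -360/13 4 5 N
final 4 4 W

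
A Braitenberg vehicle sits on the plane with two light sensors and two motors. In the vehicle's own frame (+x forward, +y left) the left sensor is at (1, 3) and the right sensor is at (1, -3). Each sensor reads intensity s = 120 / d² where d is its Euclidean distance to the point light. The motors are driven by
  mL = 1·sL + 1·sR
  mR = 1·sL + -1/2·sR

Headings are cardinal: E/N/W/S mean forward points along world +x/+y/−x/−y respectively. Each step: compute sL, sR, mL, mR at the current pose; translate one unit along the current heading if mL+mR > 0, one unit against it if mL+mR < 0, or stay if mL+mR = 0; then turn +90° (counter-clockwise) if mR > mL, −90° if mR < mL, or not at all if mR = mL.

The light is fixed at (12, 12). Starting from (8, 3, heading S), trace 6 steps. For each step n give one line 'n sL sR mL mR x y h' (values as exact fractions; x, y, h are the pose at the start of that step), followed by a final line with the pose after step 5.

n=0: pose=(8,3,S); sL=120/101, sR=120/149; mL=30000/15049, mR=11820/15049; mL+mR=41820/15049 → advance +1; mR−mL=-180/149 → turn -1·90°
n=1: pose=(8,2,W); sL=60/97, sR=60/37; mL=8040/3589, mR=-690/3589; mL+mR=7350/3589 → advance +1; mR−mL=-90/37 → turn -1·90°
n=2: pose=(7,2,N); sL=24/29, sR=24/17; mL=1104/493, mR=60/493; mL+mR=1164/493 → advance +1; mR−mL=-36/17 → turn -1·90°
n=3: pose=(7,3,E); sL=30/13, sR=3/4; mL=159/52, mR=201/104; mL+mR=519/104 → advance +1; mR−mL=-9/8 → turn -1·90°
n=4: pose=(8,3,S); sL=120/101, sR=120/149; mL=30000/15049, mR=11820/15049; mL+mR=41820/15049 → advance +1; mR−mL=-180/149 → turn -1·90°
n=5: pose=(8,2,W); sL=60/97, sR=60/37; mL=8040/3589, mR=-690/3589; mL+mR=7350/3589 → advance +1; mR−mL=-90/37 → turn -1·90°

0 120/101 120/149 30000/15049 11820/15049 8 3 S
1 60/97 60/37 8040/3589 -690/3589 8 2 W
2 24/29 24/17 1104/493 60/493 7 2 N
3 30/13 3/4 159/52 201/104 7 3 E
4 120/101 120/149 30000/15049 11820/15049 8 3 S
5 60/97 60/37 8040/3589 -690/3589 8 2 W
final 7 2 N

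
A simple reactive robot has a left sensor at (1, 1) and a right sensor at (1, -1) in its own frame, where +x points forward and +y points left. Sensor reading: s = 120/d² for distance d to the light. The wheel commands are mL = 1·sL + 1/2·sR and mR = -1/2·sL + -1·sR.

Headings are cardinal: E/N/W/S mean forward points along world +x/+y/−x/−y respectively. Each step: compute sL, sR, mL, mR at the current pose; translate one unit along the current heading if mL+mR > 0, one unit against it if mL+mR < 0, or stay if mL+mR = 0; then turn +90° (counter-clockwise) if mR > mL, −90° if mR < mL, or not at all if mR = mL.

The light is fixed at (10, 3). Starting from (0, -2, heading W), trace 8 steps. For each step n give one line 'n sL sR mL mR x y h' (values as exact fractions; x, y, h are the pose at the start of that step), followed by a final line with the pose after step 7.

n=0: pose=(0,-2,W); sL=120/157, sR=120/137; mL=25860/21509, mR=-27060/21509; mL+mR=-1200/21509 → advance -1; mR−mL=-52920/21509 → turn -1·90°
n=1: pose=(1,-2,N); sL=30/29, sR=3/2; mL=207/116, mR=-117/58; mL+mR=-27/116 → advance -1; mR−mL=-441/116 → turn -1·90°
n=2: pose=(1,-3,E); sL=120/89, sR=120/113; mL=18900/10057, mR=-17460/10057; mL+mR=1440/10057 → advance +1; mR−mL=-36360/10057 → turn -1·90°
n=3: pose=(2,-3,S); sL=60/49, sR=12/13; mL=1074/637, mR=-978/637; mL+mR=96/637 → advance +1; mR−mL=-2052/637 → turn -1·90°
n=4: pose=(2,-4,W); sL=24/29, sR=40/39; mL=1516/1131, mR=-1628/1131; mL+mR=-112/1131 → advance -1; mR−mL=-1048/377 → turn -1·90°
n=5: pose=(3,-4,N); sL=6/5, sR=5/3; mL=61/30, mR=-34/15; mL+mR=-7/30 → advance -1; mR−mL=-43/10 → turn -1·90°
n=6: pose=(3,-5,E); sL=24/17, sR=40/39; mL=1276/663, mR=-1148/663; mL+mR=128/663 → advance +1; mR−mL=-808/221 → turn -1·90°
n=7: pose=(4,-5,S); sL=60/53, sR=12/13; mL=1098/689, mR=-1026/689; mL+mR=72/689 → advance +1; mR−mL=-2124/689 → turn -1·90°

0 120/157 120/137 25860/21509 -27060/21509 0 -2 W
1 30/29 3/2 207/116 -117/58 1 -2 N
2 120/89 120/113 18900/10057 -17460/10057 1 -3 E
3 60/49 12/13 1074/637 -978/637 2 -3 S
4 24/29 40/39 1516/1131 -1628/1131 2 -4 W
5 6/5 5/3 61/30 -34/15 3 -4 N
6 24/17 40/39 1276/663 -1148/663 3 -5 E
7 60/53 12/13 1098/689 -1026/689 4 -5 S
final 4 -6 W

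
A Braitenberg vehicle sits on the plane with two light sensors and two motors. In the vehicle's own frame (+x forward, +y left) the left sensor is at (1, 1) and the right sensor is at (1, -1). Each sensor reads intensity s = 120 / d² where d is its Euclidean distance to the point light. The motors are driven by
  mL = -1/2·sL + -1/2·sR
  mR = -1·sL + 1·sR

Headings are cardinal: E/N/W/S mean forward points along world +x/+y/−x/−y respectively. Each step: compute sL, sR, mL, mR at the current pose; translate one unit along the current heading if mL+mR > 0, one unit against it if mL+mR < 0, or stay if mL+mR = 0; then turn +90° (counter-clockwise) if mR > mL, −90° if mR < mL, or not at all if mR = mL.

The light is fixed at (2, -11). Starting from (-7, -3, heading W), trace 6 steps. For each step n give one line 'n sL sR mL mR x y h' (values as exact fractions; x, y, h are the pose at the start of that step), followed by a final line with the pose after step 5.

n=0: pose=(-7,-3,W); sL=120/149, sR=120/181; mL=-19800/26969, mR=-3840/26969; mL+mR=-23640/26969 → advance -1; mR−mL=15960/26969 → turn +1·90°
n=1: pose=(-6,-3,S); sL=60/49, sR=12/13; mL=-684/637, mR=-192/637; mL+mR=-876/637 → advance -1; mR−mL=492/637 → turn +1·90°
n=2: pose=(-6,-2,E); sL=120/149, sR=120/113; mL=-15720/16837, mR=4320/16837; mL+mR=-11400/16837 → advance -1; mR−mL=20040/16837 → turn +1·90°
n=3: pose=(-7,-2,N); sL=3/5, sR=30/41; mL=-273/410, mR=27/205; mL+mR=-219/410 → advance -1; mR−mL=327/410 → turn +1·90°
n=4: pose=(-7,-3,W); sL=120/149, sR=120/181; mL=-19800/26969, mR=-3840/26969; mL+mR=-23640/26969 → advance -1; mR−mL=15960/26969 → turn +1·90°
n=5: pose=(-6,-3,S); sL=60/49, sR=12/13; mL=-684/637, mR=-192/637; mL+mR=-876/637 → advance -1; mR−mL=492/637 → turn +1·90°

0 120/149 120/181 -19800/26969 -3840/26969 -7 -3 W
1 60/49 12/13 -684/637 -192/637 -6 -3 S
2 120/149 120/113 -15720/16837 4320/16837 -6 -2 E
3 3/5 30/41 -273/410 27/205 -7 -2 N
4 120/149 120/181 -19800/26969 -3840/26969 -7 -3 W
5 60/49 12/13 -684/637 -192/637 -6 -3 S
final -6 -2 E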